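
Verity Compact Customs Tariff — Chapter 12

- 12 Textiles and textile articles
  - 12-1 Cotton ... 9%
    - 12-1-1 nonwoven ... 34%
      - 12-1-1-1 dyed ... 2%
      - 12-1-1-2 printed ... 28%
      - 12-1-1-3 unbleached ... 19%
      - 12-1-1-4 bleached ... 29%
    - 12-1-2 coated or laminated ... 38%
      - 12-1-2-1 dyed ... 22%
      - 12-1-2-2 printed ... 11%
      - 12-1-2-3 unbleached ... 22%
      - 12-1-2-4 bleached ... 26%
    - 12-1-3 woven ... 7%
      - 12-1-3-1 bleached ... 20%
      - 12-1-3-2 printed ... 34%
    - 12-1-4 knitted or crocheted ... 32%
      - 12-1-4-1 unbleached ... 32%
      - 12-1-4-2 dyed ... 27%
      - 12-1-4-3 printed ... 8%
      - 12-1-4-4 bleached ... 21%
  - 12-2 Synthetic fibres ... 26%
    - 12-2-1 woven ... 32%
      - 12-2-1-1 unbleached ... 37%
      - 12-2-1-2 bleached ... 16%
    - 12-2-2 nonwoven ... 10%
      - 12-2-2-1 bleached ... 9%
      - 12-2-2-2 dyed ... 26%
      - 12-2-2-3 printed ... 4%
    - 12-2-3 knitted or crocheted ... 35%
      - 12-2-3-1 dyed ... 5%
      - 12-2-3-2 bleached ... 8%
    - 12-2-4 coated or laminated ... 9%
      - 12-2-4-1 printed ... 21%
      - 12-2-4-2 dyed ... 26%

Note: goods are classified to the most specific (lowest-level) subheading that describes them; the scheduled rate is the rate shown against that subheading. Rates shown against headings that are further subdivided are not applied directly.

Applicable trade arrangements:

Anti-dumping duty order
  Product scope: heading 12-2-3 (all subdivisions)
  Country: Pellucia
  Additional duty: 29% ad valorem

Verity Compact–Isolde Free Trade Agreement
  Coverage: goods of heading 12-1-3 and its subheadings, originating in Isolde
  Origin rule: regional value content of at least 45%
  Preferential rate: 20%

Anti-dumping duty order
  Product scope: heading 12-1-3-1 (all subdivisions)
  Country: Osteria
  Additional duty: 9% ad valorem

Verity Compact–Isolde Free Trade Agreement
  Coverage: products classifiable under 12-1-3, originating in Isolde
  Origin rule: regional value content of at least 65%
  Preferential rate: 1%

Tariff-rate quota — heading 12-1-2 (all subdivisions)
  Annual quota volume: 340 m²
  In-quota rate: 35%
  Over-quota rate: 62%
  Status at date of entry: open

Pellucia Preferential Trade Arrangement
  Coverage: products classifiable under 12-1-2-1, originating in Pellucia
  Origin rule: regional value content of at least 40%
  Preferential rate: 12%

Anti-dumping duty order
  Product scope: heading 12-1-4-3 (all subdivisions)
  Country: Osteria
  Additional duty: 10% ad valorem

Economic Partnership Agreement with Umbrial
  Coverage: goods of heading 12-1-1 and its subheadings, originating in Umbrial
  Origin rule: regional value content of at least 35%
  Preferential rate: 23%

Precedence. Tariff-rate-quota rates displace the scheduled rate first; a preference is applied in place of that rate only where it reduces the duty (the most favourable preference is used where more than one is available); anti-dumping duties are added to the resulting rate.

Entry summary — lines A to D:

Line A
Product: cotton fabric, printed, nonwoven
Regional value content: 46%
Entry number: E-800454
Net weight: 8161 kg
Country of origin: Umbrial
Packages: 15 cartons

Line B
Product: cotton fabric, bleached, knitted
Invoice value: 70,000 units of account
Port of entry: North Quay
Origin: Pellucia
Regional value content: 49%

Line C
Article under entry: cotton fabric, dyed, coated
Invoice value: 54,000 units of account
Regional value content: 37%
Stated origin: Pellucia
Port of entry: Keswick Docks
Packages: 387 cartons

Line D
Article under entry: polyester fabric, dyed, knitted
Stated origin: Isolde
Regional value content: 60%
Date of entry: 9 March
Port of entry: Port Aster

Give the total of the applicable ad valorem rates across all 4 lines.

Line A: cotton → 12-1; nonwoven → 12-1-1; printed → 12-1-1-2. Scheduled 28%. Umbrial agreement on 12-1-1: RVC ≥ 35% → 23% available; preferential 23%. → 23%.
Line B: cotton → 12-1; knitted → 12-1-4; bleached → 12-1-4-4. Scheduled 21%. Pellucia agreement on 12-1-2-1: 12-1-4-4 not covered. → 21%.
Line C: cotton → 12-1; coated → 12-1-2; dyed → 12-1-2-1. Scheduled 22%. quota on 12-1-2 open → in-quota 35%; Pellucia agreement on 12-1-2-1: RVC < 40%. → 35%.
Line D: polyester → 12-2; knitted → 12-2-3; dyed → 12-2-3-1. Scheduled 5%. Isolde agreement on 12-1-3: 12-2-3-1 not covered; Isolde agreement on 12-1-3: 12-2-3-1 not covered. → 5%.
Sum: 23% + 21% + 35% + 5% = 84%.

84%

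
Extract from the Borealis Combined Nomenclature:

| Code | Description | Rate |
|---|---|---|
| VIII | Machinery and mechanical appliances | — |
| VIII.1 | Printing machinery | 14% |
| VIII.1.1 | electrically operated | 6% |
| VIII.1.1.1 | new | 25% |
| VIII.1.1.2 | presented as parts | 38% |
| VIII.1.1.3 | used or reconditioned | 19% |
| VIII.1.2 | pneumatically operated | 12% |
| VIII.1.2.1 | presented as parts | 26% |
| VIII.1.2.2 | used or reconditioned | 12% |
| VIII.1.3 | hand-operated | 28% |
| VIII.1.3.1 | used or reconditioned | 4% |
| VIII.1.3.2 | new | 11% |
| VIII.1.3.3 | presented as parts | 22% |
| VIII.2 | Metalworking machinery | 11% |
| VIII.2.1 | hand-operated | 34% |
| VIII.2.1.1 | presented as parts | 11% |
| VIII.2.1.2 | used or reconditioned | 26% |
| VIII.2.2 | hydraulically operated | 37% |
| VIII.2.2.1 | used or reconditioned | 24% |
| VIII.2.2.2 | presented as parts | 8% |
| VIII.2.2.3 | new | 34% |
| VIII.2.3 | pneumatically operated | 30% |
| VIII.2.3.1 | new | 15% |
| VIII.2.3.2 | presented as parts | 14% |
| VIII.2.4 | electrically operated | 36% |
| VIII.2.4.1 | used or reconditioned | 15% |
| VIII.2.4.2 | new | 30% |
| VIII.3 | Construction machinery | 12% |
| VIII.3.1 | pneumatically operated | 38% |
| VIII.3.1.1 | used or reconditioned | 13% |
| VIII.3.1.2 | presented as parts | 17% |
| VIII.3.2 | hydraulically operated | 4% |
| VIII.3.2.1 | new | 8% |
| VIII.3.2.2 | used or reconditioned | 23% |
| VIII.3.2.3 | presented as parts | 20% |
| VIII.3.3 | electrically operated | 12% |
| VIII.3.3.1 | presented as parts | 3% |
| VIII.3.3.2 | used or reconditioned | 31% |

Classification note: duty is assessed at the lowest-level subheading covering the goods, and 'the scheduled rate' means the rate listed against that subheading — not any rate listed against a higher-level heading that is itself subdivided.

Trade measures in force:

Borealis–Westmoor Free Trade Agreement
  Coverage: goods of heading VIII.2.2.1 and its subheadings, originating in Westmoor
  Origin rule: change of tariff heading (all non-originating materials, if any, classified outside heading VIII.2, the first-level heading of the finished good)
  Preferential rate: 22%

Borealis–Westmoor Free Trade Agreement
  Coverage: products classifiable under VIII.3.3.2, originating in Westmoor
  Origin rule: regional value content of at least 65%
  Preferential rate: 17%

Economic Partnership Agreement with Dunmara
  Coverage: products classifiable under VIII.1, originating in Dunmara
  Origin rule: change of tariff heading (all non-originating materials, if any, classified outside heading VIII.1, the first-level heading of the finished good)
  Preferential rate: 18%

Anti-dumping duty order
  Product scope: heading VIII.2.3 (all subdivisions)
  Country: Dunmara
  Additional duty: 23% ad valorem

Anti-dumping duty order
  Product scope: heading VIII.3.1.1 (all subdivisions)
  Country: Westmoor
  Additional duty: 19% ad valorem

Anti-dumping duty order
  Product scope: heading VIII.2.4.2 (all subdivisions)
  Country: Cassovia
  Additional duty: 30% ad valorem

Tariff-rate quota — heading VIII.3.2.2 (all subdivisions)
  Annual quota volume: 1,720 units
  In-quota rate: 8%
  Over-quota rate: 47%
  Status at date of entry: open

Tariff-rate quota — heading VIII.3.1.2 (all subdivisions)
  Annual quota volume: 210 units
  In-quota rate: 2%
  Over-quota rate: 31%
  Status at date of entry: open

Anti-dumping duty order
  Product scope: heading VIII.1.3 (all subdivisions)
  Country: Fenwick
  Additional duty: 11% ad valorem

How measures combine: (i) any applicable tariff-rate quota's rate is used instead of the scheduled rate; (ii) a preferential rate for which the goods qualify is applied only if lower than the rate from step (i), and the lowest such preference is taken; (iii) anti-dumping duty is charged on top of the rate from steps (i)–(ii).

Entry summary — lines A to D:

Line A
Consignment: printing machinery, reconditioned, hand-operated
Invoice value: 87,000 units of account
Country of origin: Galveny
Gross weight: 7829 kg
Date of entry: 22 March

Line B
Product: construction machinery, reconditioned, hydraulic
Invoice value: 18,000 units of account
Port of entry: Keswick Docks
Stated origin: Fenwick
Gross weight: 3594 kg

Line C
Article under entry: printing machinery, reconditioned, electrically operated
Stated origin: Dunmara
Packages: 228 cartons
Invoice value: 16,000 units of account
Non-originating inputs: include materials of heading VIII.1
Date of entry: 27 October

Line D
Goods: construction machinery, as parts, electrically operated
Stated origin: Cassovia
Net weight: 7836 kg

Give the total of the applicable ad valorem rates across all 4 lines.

34%

Line A: printing → VIII.1; hand-operated → VIII.1.3; reconditioned → VIII.1.3.1. Scheduled 4%. No special measure applies. → 4%.
Line B: construction → VIII.3; hydraulic → VIII.3.2; reconditioned → VIII.3.2.2. Scheduled 23%. quota on VIII.3.2.2 open → in-quota 8%. → 8%.
Line C: printing → VIII.1; electrically operated → VIII.1.1; reconditioned → VIII.1.1.3. Scheduled 19%. Dunmara agreement on VIII.1: CTH not met. → 19%.
Line D: construction → VIII.3; electrically operated → VIII.3.3; as parts → VIII.3.3.1. Scheduled 3%. No special measure applies. → 3%.
Sum: 4% + 8% + 19% + 3% = 34%.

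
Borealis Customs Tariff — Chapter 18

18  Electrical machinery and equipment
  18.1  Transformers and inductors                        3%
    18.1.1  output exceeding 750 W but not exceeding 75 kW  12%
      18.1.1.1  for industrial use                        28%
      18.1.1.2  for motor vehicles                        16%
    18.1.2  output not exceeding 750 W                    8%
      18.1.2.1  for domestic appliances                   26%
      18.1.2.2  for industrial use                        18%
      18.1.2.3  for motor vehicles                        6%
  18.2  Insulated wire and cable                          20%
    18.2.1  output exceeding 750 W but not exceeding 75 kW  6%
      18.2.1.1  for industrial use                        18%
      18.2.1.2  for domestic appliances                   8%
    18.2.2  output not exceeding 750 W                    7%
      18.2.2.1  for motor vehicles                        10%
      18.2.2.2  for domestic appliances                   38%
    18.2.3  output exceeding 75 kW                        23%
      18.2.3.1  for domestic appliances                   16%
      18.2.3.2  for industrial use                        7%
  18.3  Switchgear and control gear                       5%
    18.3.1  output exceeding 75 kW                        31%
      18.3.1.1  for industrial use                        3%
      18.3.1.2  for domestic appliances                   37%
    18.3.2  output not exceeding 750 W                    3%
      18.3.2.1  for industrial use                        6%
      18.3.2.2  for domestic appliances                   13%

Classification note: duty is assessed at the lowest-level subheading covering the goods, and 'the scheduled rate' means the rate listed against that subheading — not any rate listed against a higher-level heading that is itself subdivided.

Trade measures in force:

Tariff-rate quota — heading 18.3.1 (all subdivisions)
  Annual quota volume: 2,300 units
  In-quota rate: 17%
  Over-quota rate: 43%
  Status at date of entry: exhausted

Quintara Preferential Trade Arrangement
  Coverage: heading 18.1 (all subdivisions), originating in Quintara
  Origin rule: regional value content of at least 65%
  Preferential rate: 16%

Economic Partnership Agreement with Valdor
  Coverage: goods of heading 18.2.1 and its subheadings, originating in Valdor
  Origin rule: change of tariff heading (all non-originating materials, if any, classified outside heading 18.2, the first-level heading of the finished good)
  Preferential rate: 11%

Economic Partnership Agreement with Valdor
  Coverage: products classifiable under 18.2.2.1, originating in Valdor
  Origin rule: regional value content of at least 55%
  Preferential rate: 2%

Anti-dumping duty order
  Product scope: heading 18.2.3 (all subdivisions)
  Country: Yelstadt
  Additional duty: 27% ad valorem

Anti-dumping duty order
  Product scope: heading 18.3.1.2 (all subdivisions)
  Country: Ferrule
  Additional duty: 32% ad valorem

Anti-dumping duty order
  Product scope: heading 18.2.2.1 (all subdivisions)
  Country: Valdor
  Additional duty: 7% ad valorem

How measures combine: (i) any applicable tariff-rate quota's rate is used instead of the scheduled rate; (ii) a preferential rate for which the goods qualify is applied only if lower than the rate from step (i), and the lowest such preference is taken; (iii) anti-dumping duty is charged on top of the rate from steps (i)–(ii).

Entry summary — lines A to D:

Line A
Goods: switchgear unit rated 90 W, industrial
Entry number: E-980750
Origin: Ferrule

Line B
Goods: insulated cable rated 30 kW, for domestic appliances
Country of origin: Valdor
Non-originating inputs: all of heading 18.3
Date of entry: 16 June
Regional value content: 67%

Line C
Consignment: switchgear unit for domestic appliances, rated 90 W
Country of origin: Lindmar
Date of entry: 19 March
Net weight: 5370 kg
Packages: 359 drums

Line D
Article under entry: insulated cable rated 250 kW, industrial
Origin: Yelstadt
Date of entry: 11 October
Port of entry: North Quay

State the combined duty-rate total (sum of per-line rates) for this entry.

Line A: switchgear unit → 18.3; rated 90 W → 18.3.2; industrial → 18.3.2.1. Scheduled 6%. No special measure applies. → 6%.
Line B: insulated cable → 18.2; rated 30 kW → 18.2.1; for domestic appliances → 18.2.1.2. Scheduled 8%. Valdor agreement on 18.2.1: CTH met → 11% available; Valdor agreement on 18.2.2.1: 18.2.1.2 not covered; preference 11% not lower than 8% → no reduction. → 8%.
Line C: switchgear unit → 18.3; rated 90 W → 18.3.2; for domestic appliances → 18.3.2.2. Scheduled 13%. No special measure applies. → 13%.
Line D: insulated cable → 18.2; rated 250 kW → 18.2.3; industrial → 18.2.3.2. Scheduled 7%. anti-dumping (Yelstadt, 18.2.3): +27%; total 7% + 27% = 34%. → 34%.
Sum: 6% + 8% + 13% + 34% = 61%.

61%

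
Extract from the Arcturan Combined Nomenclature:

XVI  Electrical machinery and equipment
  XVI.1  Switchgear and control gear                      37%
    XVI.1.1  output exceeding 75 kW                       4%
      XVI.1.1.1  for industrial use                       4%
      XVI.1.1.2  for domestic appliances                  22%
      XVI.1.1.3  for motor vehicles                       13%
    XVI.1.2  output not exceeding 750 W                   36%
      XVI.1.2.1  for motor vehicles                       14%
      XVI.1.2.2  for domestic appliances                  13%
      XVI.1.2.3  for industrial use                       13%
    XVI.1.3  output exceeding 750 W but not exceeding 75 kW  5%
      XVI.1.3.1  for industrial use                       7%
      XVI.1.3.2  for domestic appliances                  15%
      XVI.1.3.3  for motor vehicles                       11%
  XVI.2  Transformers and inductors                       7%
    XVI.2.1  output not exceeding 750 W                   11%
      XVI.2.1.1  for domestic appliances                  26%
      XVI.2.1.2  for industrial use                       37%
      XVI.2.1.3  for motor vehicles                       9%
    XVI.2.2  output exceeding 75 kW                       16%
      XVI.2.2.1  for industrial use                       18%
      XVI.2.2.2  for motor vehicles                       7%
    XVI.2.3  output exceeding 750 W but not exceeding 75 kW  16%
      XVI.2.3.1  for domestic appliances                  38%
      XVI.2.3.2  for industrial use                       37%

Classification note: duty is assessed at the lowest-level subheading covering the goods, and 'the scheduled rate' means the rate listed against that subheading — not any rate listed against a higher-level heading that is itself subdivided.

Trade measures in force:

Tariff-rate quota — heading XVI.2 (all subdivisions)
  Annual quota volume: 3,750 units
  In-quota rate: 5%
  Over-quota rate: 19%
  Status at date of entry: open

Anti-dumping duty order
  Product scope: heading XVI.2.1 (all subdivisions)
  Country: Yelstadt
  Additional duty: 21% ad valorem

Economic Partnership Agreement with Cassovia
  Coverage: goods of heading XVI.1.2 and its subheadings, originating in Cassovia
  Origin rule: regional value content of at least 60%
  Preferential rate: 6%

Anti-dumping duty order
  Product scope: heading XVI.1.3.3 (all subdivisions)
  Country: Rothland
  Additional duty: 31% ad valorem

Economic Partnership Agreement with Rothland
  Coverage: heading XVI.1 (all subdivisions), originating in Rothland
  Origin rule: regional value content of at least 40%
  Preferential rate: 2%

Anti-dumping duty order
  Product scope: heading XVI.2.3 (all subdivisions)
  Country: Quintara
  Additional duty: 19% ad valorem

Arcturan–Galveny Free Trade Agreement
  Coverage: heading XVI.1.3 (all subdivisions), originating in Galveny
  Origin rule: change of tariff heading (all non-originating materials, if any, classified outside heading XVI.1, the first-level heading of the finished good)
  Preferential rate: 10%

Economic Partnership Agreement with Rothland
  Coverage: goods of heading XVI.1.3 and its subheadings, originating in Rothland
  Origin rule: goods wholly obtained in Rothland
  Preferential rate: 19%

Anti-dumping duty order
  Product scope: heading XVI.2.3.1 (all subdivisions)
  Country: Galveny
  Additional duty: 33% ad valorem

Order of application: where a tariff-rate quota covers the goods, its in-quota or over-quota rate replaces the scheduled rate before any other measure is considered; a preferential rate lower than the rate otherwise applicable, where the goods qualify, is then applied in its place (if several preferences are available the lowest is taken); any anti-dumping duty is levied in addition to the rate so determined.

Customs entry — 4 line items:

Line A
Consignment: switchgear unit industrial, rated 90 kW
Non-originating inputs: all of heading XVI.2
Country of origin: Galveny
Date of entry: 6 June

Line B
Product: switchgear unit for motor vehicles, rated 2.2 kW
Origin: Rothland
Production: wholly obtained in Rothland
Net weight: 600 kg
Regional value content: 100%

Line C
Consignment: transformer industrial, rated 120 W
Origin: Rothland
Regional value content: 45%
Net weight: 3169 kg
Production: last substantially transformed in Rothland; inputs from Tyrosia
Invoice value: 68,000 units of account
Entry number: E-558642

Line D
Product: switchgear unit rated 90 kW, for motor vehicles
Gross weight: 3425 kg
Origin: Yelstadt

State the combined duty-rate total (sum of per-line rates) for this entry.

Line A: switchgear unit → XVI.1; rated 90 kW → XVI.1.1; industrial → XVI.1.1.1. Scheduled 4%. Galveny agreement on XVI.1.3: XVI.1.1.1 not covered. → 4%.
Line B: switchgear unit → XVI.1; rated 2.2 kW → XVI.1.3; for motor vehicles → XVI.1.3.3. Scheduled 11%. Rothland agreement on XVI.1: RVC ≥ 40% → 2% available; Rothland agreement on XVI.1.3: wholly obtained → 19% available; preferential 2%; anti-dumping (Rothland, XVI.1.3.3): +31%; total 2% + 31% = 33%. → 33%.
Line C: transformer → XVI.2; rated 120 W → XVI.2.1; industrial → XVI.2.1.2. Scheduled 37%. quota on XVI.2 open → in-quota 5%; Rothland agreement on XVI.1: XVI.2.1.2 not covered; Rothland agreement on XVI.1.3: XVI.2.1.2 not covered. → 5%.
Line D: switchgear unit → XVI.1; rated 90 kW → XVI.1.1; for motor vehicles → XVI.1.1.3. Scheduled 13%. No special measure applies. → 13%.
Sum: 4% + 33% + 5% + 13% = 55%.

55%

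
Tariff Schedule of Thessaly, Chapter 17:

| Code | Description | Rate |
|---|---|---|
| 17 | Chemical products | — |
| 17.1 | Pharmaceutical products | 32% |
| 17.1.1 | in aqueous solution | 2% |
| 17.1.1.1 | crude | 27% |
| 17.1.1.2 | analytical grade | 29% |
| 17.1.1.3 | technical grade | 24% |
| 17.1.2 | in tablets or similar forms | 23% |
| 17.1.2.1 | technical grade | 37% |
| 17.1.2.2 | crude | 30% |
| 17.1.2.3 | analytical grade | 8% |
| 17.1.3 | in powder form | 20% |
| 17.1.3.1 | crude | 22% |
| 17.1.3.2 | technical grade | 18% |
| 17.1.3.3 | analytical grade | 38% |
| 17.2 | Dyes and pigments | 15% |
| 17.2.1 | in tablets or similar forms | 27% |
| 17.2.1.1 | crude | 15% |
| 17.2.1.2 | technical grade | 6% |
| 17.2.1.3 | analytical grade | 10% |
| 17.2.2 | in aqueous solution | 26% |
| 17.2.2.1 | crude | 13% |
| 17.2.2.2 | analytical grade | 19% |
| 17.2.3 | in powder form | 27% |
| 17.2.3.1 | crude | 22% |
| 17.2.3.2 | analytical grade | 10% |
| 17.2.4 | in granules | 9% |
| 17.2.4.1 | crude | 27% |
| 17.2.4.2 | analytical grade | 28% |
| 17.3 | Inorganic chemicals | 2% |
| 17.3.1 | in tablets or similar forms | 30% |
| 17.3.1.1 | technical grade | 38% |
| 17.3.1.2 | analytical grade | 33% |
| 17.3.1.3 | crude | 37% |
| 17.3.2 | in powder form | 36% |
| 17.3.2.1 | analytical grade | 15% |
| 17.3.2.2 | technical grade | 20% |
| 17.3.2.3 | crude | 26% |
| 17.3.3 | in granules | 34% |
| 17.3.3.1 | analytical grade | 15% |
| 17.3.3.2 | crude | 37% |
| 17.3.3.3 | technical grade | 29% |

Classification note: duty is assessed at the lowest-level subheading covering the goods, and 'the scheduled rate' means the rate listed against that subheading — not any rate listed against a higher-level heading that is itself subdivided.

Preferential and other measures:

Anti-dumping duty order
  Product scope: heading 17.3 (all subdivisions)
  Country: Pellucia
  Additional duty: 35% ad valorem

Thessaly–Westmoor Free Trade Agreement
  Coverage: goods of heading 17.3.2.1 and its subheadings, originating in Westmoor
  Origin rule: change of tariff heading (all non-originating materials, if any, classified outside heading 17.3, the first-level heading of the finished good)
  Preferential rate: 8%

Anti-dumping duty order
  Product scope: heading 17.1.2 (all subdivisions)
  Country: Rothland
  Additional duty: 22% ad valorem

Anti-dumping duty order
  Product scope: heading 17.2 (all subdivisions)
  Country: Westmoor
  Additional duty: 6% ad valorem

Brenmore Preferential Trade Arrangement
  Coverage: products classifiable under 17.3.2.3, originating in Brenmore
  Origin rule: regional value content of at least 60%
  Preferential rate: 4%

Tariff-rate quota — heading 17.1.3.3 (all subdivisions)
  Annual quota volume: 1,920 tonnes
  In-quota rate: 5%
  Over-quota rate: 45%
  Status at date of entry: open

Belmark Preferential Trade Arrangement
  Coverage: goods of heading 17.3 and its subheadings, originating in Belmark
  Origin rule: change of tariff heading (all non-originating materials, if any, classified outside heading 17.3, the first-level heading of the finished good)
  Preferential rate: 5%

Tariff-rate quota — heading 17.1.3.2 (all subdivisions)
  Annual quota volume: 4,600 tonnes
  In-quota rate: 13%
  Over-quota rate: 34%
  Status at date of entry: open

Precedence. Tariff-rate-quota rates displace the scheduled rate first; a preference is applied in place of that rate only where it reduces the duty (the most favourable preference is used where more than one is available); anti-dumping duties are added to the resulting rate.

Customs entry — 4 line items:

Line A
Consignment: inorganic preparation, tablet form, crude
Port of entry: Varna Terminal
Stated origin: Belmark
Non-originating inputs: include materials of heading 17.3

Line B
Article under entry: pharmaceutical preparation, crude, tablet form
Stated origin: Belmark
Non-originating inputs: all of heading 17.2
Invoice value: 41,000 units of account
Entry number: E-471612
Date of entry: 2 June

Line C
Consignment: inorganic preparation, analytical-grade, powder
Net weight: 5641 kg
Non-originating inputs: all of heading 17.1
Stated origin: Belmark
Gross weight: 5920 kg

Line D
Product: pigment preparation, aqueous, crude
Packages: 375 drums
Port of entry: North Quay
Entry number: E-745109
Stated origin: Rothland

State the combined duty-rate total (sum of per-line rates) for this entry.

85%

Line A: inorganic → 17.3; tablet form → 17.3.1; crude → 17.3.1.3. Scheduled 37%. Belmark agreement on 17.3: CTH not met. → 37%.
Line B: pharmaceutical → 17.1; tablet form → 17.1.2; crude → 17.1.2.2. Scheduled 30%. Belmark agreement on 17.3: 17.1.2.2 not covered. → 30%.
Line C: inorganic → 17.3; powder → 17.3.2; analytical-grade → 17.3.2.1. Scheduled 15%. Belmark agreement on 17.3: CTH met → 5% available; preferential 5%. → 5%.
Line D: pigment → 17.2; aqueous → 17.2.2; crude → 17.2.2.1. Scheduled 13%. No special measure applies. → 13%.
Sum: 37% + 30% + 5% + 13% = 85%.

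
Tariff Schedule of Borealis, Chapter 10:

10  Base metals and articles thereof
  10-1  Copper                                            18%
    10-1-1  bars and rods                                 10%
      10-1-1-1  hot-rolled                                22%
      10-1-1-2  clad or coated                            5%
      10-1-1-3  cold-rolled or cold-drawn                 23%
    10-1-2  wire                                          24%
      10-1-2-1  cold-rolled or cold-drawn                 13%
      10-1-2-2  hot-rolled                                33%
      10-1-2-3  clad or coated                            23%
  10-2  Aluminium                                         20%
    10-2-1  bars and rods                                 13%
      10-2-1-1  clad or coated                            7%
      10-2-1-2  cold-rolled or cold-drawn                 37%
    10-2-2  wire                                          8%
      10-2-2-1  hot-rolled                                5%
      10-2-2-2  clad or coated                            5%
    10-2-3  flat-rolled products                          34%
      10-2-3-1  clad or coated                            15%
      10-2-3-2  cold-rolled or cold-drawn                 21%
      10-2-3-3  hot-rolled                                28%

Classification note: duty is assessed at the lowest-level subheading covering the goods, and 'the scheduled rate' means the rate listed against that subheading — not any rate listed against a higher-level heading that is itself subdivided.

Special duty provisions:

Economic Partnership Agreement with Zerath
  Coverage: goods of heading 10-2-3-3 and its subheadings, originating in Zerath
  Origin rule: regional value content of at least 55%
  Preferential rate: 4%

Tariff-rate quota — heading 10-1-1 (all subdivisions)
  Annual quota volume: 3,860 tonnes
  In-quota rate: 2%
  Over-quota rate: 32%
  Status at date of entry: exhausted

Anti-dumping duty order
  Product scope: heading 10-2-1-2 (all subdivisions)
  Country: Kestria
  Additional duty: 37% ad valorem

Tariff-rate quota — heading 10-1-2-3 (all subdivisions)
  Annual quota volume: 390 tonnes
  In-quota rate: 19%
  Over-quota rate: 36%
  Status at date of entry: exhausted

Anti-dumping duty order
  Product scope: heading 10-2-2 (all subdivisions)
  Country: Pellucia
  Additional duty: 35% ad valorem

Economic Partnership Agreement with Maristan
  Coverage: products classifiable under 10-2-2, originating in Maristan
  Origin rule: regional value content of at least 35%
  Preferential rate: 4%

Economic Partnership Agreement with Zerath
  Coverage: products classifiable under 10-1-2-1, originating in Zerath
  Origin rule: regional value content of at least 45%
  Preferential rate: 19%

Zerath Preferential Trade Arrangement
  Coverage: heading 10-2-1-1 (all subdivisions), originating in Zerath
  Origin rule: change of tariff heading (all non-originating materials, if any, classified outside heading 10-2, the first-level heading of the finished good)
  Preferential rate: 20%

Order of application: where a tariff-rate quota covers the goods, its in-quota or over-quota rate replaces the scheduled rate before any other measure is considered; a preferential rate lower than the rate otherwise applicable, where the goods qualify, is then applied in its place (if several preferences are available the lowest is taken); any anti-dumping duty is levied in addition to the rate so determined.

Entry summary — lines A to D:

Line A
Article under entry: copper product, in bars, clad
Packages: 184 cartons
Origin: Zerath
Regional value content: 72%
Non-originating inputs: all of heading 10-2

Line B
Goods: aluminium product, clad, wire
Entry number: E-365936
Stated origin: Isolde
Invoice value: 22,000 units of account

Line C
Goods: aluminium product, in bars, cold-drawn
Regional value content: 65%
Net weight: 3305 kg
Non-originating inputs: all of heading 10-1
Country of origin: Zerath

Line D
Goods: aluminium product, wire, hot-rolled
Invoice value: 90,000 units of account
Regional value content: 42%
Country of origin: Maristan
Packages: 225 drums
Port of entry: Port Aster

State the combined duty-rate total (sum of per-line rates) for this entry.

Line A: copper → 10-1; in bars → 10-1-1; clad → 10-1-1-2. Scheduled 5%. quota on 10-1-1 exhausted → over-quota 32%; Zerath agreement on 10-2-3-3: 10-1-1-2 not covered; Zerath agreement on 10-1-2-1: 10-1-1-2 not covered; Zerath agreement on 10-2-1-1: 10-1-1-2 not covered. → 32%.
Line B: aluminium → 10-2; wire → 10-2-2; clad → 10-2-2-2. Scheduled 5%. No special measure applies. → 5%.
Line C: aluminium → 10-2; in bars → 10-2-1; cold-drawn → 10-2-1-2. Scheduled 37%. Zerath agreement on 10-2-3-3: 10-2-1-2 not covered; Zerath agreement on 10-1-2-1: 10-2-1-2 not covered; Zerath agreement on 10-2-1-1: 10-2-1-2 not covered. → 37%.
Line D: aluminium → 10-2; wire → 10-2-2; hot-rolled → 10-2-2-1. Scheduled 5%. Maristan agreement on 10-2-2: RVC ≥ 35% → 4% available; preferential 4%. → 4%.
Sum: 32% + 5% + 37% + 4% = 78%.

78%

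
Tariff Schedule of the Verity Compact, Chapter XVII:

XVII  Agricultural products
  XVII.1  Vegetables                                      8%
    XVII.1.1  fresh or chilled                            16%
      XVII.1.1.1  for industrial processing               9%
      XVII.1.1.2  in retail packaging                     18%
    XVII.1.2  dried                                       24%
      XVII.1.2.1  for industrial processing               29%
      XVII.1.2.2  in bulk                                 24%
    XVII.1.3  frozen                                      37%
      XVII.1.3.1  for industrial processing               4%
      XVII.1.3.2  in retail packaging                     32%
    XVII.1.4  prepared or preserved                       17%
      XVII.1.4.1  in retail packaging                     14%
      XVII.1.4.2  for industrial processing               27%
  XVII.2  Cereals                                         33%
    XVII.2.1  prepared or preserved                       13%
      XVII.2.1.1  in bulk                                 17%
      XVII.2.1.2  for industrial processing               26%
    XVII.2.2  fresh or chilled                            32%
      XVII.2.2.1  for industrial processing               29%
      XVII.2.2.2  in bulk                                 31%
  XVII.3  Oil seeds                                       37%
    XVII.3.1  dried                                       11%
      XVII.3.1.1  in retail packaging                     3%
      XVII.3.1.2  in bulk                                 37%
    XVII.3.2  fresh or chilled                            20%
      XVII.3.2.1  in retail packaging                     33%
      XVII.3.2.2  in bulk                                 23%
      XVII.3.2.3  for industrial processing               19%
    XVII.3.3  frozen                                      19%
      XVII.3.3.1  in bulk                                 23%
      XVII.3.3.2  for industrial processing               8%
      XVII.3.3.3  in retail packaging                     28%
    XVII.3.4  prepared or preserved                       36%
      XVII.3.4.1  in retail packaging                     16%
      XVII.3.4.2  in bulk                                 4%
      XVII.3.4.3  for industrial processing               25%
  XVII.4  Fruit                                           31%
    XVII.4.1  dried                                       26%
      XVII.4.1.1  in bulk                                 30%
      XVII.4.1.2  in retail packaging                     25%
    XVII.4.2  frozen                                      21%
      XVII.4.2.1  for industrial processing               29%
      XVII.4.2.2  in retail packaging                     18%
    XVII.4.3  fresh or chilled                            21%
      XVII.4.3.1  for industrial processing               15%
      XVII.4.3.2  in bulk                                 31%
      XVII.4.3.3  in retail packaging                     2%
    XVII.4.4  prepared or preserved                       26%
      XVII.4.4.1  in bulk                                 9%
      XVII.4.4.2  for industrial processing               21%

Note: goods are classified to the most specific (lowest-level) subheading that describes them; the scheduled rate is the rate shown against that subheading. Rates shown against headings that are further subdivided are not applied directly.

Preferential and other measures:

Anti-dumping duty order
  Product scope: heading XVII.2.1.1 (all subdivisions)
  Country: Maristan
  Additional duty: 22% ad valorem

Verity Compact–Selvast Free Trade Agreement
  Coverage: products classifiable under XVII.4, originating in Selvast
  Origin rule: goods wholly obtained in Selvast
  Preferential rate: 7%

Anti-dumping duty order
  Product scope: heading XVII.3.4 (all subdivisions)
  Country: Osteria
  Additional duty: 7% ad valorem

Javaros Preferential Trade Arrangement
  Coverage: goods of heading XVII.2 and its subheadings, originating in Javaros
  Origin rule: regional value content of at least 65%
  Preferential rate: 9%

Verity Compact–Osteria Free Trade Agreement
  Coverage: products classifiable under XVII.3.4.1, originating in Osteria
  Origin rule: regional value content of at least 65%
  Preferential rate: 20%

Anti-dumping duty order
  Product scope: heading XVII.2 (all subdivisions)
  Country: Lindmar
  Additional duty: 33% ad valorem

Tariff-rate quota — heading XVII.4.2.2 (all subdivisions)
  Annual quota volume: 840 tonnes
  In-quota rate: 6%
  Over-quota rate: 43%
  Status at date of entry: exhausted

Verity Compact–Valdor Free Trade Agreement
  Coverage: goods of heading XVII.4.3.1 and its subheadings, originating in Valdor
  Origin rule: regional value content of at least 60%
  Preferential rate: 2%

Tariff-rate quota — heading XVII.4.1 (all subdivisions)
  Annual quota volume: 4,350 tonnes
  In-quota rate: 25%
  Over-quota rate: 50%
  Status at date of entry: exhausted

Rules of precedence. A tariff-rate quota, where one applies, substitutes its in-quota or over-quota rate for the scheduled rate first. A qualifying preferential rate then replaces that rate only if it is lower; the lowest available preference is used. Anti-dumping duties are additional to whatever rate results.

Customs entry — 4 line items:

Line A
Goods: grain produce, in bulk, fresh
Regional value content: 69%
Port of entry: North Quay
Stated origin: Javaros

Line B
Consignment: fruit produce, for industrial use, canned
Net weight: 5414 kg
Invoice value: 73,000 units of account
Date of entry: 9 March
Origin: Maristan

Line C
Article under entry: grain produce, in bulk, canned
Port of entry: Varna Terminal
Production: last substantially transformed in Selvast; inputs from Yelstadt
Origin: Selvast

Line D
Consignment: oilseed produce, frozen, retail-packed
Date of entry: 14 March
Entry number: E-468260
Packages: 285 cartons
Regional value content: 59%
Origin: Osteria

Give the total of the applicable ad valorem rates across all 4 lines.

Line A: grain → XVII.2; fresh → XVII.2.2; in bulk → XVII.2.2.2. Scheduled 31%. Javaros agreement on XVII.2: RVC ≥ 65% → 9% available; preferential 9%. → 9%.
Line B: fruit → XVII.4; canned → XVII.4.4; for industrial use → XVII.4.4.2. Scheduled 21%. No special measure applies. → 21%.
Line C: grain → XVII.2; canned → XVII.2.1; in bulk → XVII.2.1.1. Scheduled 17%. Selvast agreement on XVII.4: XVII.2.1.1 not covered. → 17%.
Line D: oilseed → XVII.3; frozen → XVII.3.3; retail-packed → XVII.3.3.3. Scheduled 28%. Osteria agreement on XVII.3.4.1: XVII.3.3.3 not covered. → 28%.
Sum: 9% + 21% + 17% + 28% = 75%.

75%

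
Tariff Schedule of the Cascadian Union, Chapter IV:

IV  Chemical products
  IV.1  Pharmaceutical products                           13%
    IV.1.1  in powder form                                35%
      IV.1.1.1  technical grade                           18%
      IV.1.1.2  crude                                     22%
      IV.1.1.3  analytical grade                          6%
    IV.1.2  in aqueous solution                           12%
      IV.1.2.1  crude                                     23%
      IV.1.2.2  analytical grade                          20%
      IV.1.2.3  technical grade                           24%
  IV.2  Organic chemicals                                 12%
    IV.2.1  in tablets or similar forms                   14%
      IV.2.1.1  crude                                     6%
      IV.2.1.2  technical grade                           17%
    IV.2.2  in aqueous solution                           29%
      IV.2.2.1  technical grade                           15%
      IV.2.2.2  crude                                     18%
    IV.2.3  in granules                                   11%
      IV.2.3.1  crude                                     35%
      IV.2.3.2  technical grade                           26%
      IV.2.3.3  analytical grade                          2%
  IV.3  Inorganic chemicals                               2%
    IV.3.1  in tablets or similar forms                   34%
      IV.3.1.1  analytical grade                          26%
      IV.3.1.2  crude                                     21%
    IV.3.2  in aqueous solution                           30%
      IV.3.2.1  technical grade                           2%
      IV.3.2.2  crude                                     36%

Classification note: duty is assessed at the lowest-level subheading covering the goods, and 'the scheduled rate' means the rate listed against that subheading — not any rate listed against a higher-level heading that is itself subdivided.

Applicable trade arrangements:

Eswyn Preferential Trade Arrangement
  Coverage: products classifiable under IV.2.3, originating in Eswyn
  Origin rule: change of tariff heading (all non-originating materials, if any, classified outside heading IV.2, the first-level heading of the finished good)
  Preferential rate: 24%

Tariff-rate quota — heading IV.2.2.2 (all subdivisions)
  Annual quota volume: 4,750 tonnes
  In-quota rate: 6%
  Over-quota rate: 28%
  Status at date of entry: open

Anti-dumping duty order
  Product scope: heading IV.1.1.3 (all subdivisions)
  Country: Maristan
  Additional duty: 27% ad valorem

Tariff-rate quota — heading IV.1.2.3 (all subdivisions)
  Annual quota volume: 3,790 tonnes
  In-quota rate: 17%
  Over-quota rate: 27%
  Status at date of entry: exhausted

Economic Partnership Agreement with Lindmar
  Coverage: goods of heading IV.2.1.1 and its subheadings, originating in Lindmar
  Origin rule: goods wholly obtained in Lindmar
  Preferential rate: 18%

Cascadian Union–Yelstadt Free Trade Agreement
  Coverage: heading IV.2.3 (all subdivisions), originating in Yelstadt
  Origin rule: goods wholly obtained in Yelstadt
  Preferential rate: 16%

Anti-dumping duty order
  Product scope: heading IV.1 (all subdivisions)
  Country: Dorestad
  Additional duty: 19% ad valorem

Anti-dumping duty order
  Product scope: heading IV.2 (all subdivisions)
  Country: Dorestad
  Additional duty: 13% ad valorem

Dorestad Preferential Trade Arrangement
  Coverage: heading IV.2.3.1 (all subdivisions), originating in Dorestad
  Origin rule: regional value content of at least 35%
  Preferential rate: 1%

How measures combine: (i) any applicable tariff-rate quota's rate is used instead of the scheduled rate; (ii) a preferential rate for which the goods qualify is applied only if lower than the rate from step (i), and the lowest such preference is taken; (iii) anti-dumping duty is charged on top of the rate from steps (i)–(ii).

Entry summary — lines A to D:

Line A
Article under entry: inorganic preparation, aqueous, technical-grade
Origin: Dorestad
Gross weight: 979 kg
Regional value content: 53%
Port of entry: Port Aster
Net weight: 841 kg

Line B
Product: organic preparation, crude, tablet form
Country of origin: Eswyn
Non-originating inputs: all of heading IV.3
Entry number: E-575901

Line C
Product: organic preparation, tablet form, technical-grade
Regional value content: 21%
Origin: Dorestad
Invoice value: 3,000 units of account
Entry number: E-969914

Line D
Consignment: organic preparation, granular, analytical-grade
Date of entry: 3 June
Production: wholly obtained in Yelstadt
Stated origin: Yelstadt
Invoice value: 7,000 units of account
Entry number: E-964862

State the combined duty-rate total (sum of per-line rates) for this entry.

Line A: inorganic → IV.3; aqueous → IV.3.2; technical-grade → IV.3.2.1. Scheduled 2%. Dorestad agreement on IV.2.3.1: IV.3.2.1 not covered. → 2%.
Line B: organic → IV.2; tablet form → IV.2.1; crude → IV.2.1.1. Scheduled 6%. Eswyn agreement on IV.2.3: IV.2.1.1 not covered. → 6%.
Line C: organic → IV.2; tablet form → IV.2.1; technical-grade → IV.2.1.2. Scheduled 17%. Dorestad agreement on IV.2.3.1: IV.2.1.2 not covered; anti-dumping (Dorestad, IV.2): +13%; total 17% + 13% = 30%. → 30%.
Line D: organic → IV.2; granular → IV.2.3; analytical-grade → IV.2.3.3. Scheduled 2%. Yelstadt agreement on IV.2.3: wholly obtained → 16% available; preference 16% not lower than 2% → no reduction. → 2%.
Sum: 2% + 6% + 30% + 2% = 40%.

40%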